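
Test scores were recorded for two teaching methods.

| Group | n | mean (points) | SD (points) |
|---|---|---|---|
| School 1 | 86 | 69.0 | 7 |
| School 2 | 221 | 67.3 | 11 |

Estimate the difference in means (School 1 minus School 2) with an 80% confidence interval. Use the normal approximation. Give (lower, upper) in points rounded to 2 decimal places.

Per-group SEs: s₁/√n₁ = 7/√86 = 0.7548, s₂/√n₂ = 11/√221 = 0.7399.
Unpooled SE of the difference: √(0.56972304 + 0.54745201) = 1.0570.
Margin of error = z* · SE = 1.282 × 1.0570 = 1.3551.
x̄₁ − x̄₂ = 69.0 − 67.3 = 1.7000.
CI: 1.7000 ± 1.3551 = (0.34, 3.06).

(0.34, 3.06)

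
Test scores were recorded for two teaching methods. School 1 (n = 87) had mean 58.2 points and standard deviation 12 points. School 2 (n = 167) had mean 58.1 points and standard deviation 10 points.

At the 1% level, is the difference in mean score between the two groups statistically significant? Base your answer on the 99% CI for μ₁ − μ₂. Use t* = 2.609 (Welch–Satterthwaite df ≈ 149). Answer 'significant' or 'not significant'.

Per-group SEs: s₁/√n₁ = 12/√87 = 1.2865, s₂/√n₂ = 10/√167 = 0.7738.
Unpooled SE of the difference: √(1.65508225 + 0.59876644) = 1.5013.
Margin of error = t* · SE = 2.609 × 1.5013 = 3.9169.
x̄₁ − x̄₂ = 58.2 − 58.1 = 0.1000.
CI: 0.1000 ± 3.9169 = (-3.8169, 4.0169).
The interval (-3.8169, 4.0169) contains 0, so the difference is not significant.

not significant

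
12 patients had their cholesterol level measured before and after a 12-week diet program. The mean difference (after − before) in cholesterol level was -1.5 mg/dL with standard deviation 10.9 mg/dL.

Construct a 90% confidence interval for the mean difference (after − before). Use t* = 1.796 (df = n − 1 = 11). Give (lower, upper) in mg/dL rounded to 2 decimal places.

(-7.15, 4.15)

Paired design: SE = s_d/√n = 10.9/√12 = 3.1466.
t* = 1.796; margin of error = 1.796 × 3.1466 = 5.6513.
-1.5 ± 5.6513 → (-7.15, 4.15).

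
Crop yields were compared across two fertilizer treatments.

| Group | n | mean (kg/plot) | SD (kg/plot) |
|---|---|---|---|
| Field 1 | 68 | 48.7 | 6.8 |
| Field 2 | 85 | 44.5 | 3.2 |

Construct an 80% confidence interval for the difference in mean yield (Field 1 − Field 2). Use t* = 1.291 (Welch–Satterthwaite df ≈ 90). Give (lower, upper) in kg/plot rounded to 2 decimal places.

SE₁ = s₁/√n₁ = 6.8/√68 = 0.8246; SE₂ = 3.2/√85 = 0.3471.
Independent samples, unequal variances: SE_diff = √(SE₁² + SE₂²) = √(0.67996516 + 0.12047841) = 0.8947.
t* = 1.291, so margin of error = 1.291 × 0.8947 = 1.1551.
Difference in means = 48.7 − 44.5 = 4.2000.
4.2000 ± 1.1551 → (3.04, 5.36).

(3.04, 5.36)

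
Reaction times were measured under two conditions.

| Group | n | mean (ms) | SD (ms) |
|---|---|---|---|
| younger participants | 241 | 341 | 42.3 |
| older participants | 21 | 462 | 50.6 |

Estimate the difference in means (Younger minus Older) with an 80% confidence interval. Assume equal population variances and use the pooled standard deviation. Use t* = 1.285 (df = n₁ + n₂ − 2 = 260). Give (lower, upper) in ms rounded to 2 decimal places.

s_p = √[((n₁−1)s₁² + (n₂−1)s₂²)/(n₁+n₂−2)] = √[(240·42.3² + 20·50.6²)/260] = 42.9954.
SE = 42.9954·√(1/241 + 1/21) = 9.7826.
With t* = 1.285, margin = 1.285 × 9.7826 = 12.5706.
x̄₁ − x̄₂ = 341 − 462 = -121.0000; interval -121.0000 ± 12.5706 = (-133.57, -108.43).

(-133.57, -108.43)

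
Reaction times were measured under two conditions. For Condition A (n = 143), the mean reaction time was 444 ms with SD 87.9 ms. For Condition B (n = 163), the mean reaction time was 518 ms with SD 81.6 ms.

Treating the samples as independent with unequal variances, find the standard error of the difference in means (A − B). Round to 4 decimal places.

Standard errors of each mean: 87.9/√143 = 7.3506 and 81.6/√163 = 6.3914.
SE(x̄₁ − x̄₂) = √(7.3506² + 6.3914²) = 9.7407 for independent samples with unequal variances.

9.7407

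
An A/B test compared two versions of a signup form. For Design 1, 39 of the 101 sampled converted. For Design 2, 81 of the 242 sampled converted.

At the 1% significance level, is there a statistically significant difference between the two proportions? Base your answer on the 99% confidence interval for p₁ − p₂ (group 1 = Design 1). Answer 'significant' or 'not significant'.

p̂₁ = 39/101 = 0.3861 and p̂₂ = 81/242 = 0.3347.
SE₁ = √(p̂₁(1−p̂₁)/n₁) = √(0.3861·0.6139/101) = 0.04844; SE₂ = √(0.3347·0.6653/242) = 0.03033.
Independent samples: SE of the difference = √(SE₁² + SE₂²) = √(0.0023464336 + 0.0009199089) = 0.05715.
z* for 99% confidence is 2.576, so the margin of error is 2.576 × 0.05715 = 0.14722.
Point estimate p̂₁ − p̂₂ = 0.3861 − 0.3347 = 0.0514.
0.0514 ± 0.14722 → (-0.09582, 0.19862).
The interval (-0.09582, 0.19862) contains 0, so the difference is not significant.

not significant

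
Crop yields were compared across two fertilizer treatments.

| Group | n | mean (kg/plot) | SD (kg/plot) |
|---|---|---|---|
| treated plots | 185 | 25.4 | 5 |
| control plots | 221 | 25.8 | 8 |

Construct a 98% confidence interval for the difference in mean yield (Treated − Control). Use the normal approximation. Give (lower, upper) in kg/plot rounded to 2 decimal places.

(-1.92, 1.12)

Per-group SEs: s₁/√n₁ = 5/√185 = 0.3676, s₂/√n₂ = 8/√221 = 0.5381.
Unpooled SE of the difference: √(0.13512976 + 0.28955161) = 0.6517.
Margin of error = z* · SE = 2.326 × 0.6517 = 1.5159.
x̄₁ − x̄₂ = 25.4 − 25.8 = -0.4000.
CI: -0.4000 ± 1.5159 = (-1.92, 1.12).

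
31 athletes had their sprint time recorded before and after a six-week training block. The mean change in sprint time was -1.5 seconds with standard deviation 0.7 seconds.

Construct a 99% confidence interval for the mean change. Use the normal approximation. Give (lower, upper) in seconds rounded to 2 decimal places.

(-1.82, -1.18)

This is a matched-pairs design, so SE = s_d/√n = 0.7/√31 = 0.1257.
Margin = 2.576 × 0.1257 = 0.3238; the interval is -1.5 ± 0.3238 = (-1.82, -1.18).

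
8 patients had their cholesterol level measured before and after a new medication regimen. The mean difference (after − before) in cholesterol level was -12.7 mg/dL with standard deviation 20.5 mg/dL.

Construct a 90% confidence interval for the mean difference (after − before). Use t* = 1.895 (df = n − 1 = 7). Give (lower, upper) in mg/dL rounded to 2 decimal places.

Paired design: SE = s_d/√n = 20.5/√8 = 7.2478.
t* = 1.895; margin of error = 1.895 × 7.2478 = 13.7346.
-12.7 ± 13.7346 → (-26.43, 1.03).

(-26.43, 1.03)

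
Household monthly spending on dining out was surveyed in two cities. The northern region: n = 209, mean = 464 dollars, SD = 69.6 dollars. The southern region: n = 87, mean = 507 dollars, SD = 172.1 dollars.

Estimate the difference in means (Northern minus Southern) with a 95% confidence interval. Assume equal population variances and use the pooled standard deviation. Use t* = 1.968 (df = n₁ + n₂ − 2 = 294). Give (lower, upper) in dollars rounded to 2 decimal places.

Pooled variance s_p² = [208·69.6² + 86·172.1²] / (209+87−2) = 12091.0495, so s_p = 109.9593.
SE_diff = s_p·√(1/n₁ + 1/n₂) = 109.9593·√(1/209 + 1/87) = 14.0296.
t* = 1.968; margin = 1.968 × 14.0296 = 27.6103.
Difference = 464 − 507 = -43.0000.
-43.0000 ± 27.6103 → (-70.61, -15.39).

(-70.61, -15.39)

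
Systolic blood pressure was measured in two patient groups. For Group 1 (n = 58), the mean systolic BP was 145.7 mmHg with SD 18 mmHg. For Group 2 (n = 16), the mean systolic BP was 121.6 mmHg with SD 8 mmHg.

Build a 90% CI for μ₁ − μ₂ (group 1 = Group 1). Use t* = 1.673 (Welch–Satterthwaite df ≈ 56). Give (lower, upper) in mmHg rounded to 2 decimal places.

SE₁ = s₁/√n₁ = 18/√58 = 2.3635; SE₂ = 8/√16 = 2.0000.
Independent samples, unequal variances: SE_diff = √(SE₁² + SE₂²) = √(5.58613225 + 4.0) = 3.0961.
t* = 1.673, so margin of error = 1.673 × 3.0961 = 5.1798.
Difference in means = 145.7 − 121.6 = 24.1000.
24.1000 ± 5.1798 → (18.92, 29.28).

(18.92, 29.28)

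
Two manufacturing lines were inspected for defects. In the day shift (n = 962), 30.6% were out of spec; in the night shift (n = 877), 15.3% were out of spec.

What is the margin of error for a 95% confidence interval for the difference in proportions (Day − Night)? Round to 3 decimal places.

SE₁ = √(p̂₁(1−p̂₁)/n₁) = √(0.3060·0.6940/962) = 0.01486; SE₂ = √(0.1530·0.8470/877) = 0.01216.
Independent samples: SE of the difference = √(SE₁² + SE₂²) = √(0.0002208196 + 0.0001478656) = 0.01920.
z* for 95% confidence is 1.960, so the margin of error is 1.960 × 0.01920 = 0.03763.

0.038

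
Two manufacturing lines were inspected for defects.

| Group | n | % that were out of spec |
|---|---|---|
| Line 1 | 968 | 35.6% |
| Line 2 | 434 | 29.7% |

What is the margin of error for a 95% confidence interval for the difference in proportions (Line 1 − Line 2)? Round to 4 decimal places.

SE₁ = √(p̂₁(1−p̂₁)/n₁) = √(0.3560·0.6440/968) = 0.01539; SE₂ = √(0.2970·0.7030/434) = 0.02193.
Independent samples: SE of the difference = √(SE₁² + SE₂²) = √(0.0002368521 + 0.0004809249) = 0.02679.
z* for 95% confidence is 1.960, so the margin of error is 1.960 × 0.02679 = 0.05251.

0.0525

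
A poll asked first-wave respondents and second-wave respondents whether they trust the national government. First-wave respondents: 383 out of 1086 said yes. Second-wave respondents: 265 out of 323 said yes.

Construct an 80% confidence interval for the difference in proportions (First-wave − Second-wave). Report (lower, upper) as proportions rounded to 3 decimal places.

(-0.501, -0.435)

p̂₁ = 383/1086 = 0.3527 and p̂₂ = 265/323 = 0.8204.
SE₁ = √(p̂₁(1−p̂₁)/n₁) = √(0.3527·0.6473/1086) = 0.01450; SE₂ = √(0.8204·0.1796/323) = 0.02136.
Independent samples: SE of the difference = √(SE₁² + SE₂²) = √(0.00021025 + 0.0004562496) = 0.02582.
z* for 80% confidence is 1.282, so the margin of error is 1.282 × 0.02582 = 0.03310.
Point estimate p̂₁ − p̂₂ = 0.3527 − 0.8204 = -0.4677.
-0.4677 ± 0.03310 → (-0.501, -0.435).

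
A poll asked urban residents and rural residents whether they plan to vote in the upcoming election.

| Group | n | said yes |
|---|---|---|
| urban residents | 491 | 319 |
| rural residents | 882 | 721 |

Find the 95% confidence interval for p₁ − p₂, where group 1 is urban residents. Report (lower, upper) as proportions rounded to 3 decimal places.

p̂₁ = 319/491 = 0.6497 and p̂₂ = 721/882 = 0.8175.
SE₁ = √(p̂₁(1−p̂₁)/n₁) = √(0.6497·0.3503/491) = 0.02153; SE₂ = √(0.8175·0.1825/882) = 0.01301.
Independent samples: SE of the difference = √(SE₁² + SE₂²) = √(0.0004635409 + 0.0001692601) = 0.02516.
z* for 95% confidence is 1.960, so the margin of error is 1.960 × 0.02516 = 0.04931.
Point estimate p̂₁ − p̂₂ = 0.6497 − 0.8175 = -0.1678.
-0.1678 ± 0.04931 → (-0.217, -0.118).

(-0.217, -0.118)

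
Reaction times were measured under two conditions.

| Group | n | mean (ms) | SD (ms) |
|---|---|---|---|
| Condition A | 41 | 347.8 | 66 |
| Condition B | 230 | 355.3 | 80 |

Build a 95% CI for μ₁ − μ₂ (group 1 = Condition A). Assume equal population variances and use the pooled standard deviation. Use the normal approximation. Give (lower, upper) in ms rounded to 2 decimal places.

Pooled variance s_p² = [40·66² + 229·80²] / (41+230−2) = 6096.0595, so s_p = 78.0773.
SE_diff = s_p·√(1/n₁ + 1/n₂) = 78.0773·√(1/41 + 1/230) = 13.2359.
z* = 1.960; margin = 1.960 × 13.2359 = 25.9424.
Difference = 347.8 − 355.3 = -7.5000.
-7.5000 ± 25.9424 → (-33.44, 18.44).

(-33.44, 18.44)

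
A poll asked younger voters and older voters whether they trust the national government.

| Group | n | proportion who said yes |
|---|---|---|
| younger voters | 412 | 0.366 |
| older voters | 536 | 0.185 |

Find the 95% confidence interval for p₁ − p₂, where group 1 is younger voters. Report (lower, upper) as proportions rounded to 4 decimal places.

(0.1240, 0.2380)

The two standard errors are √(0.3660×0.6340/412) = 0.02373 and √(0.1850×0.8150/536) = 0.01677.
Because the samples are independent, SE_diff = √(0.02373² + 0.01677²) = 0.02906.
Using z* = 1.960 for 95%, ME = 1.960 × 0.02906 = 0.05696.
p̂₁ − p̂₂ = 0.1810; interval 0.1810 ± 0.05696 gives (0.1240, 0.2380).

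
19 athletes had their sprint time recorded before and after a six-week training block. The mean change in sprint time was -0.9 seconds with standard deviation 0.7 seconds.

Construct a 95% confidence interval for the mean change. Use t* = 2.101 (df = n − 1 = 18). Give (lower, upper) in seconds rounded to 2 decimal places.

(-1.24, -0.56)

Paired design: SE = s_d/√n = 0.7/√19 = 0.1606.
t* = 2.101; margin of error = 2.101 × 0.1606 = 0.3374.
-0.9 ± 0.3374 → (-1.24, -0.56).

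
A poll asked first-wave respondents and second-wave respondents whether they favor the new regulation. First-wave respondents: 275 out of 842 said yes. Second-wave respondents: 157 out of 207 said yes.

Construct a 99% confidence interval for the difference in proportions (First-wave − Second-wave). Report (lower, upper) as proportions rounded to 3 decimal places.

Sample proportions: 275/842 = 0.3266, 157/207 = 0.7585.
Each SE is √(p̂(1−p̂)/n): √(0.3266·0.6734/842) = 0.01616 and √(0.7585·0.2415/207) = 0.02975.
SE(p̂₁ − p̂₂) = √(SE₁² + SE₂²) = √(0.0002611456 + 0.0008850625) = 0.03386, since the two samples are independent.
At 99% confidence z* = 2.576; margin = 2.576 × 0.03386 = 0.08722.
The difference is 0.3266 − 0.7585 = -0.4319, so the interval is -0.4319 ± 0.08722 = (-0.519, -0.345).

(-0.519, -0.345)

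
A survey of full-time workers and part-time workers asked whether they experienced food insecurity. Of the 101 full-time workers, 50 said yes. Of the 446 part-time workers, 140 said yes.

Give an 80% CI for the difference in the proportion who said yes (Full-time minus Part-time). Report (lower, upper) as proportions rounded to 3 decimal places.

First, p̂₁ = 50/101 = 0.4950; p̂₂ = 140/446 = 0.3139.
The two standard errors are √(0.4950×0.5050/101) = 0.04975 and √(0.3139×0.6861/446) = 0.02197.
Because the samples are independent, SE_diff = √(0.04975² + 0.02197²) = 0.05439.
Using z* = 1.282 for 80%, ME = 1.282 × 0.05439 = 0.06973.
p̂₁ − p̂₂ = 0.1811; interval 0.1811 ± 0.06973 gives (0.111, 0.251).

(0.111, 0.251)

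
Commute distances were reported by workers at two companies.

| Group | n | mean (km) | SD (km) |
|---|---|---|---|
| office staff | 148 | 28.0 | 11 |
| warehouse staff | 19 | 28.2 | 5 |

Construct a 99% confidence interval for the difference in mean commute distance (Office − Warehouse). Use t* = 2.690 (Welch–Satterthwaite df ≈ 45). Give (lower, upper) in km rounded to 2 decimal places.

Per-group SEs: s₁/√n₁ = 11/√148 = 0.9042, s₂/√n₂ = 5/√19 = 1.1471.
Unpooled SE of the difference: √(0.81757764 + 1.31583841) = 1.4606.
Margin of error = t* · SE = 2.690 × 1.4606 = 3.9290.
x̄₁ − x̄₂ = 28.0 − 28.2 = -0.2000.
CI: -0.2000 ± 3.9290 = (-4.13, 3.73).

(-4.13, 3.73)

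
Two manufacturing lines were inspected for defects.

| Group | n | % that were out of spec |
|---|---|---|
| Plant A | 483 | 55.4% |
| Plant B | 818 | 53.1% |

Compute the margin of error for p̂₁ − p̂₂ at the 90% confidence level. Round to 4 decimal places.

SE₁ = √(p̂₁(1−p̂₁)/n₁) = √(0.5540·0.4460/483) = 0.02262; SE₂ = √(0.5310·0.4690/818) = 0.01745.
Independent samples: SE of the difference = √(SE₁² + SE₂²) = √(0.0005116644 + 0.0003045025) = 0.02857.
z* for 90% confidence is 1.645, so the margin of error is 1.645 × 0.02857 = 0.04700.

0.0470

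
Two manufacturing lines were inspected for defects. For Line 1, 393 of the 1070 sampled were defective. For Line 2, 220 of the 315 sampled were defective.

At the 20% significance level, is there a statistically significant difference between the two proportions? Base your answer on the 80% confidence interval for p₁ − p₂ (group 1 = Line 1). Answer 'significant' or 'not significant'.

p̂₁ = 393/1070 = 0.3673 and p̂₂ = 220/315 = 0.6984.
SE₁ = √(p̂₁(1−p̂₁)/n₁) = √(0.3673·0.6327/1070) = 0.01474; SE₂ = √(0.6984·0.3016/315) = 0.02586.
Independent samples: SE of the difference = √(SE₁² + SE₂²) = √(0.0002172676 + 0.0006687396) = 0.02977.
z* for 80% confidence is 1.282, so the margin of error is 1.282 × 0.02977 = 0.03817.
Point estimate p̂₁ − p̂₂ = 0.3673 − 0.6984 = -0.3311.
-0.3311 ± 0.03817 → (-0.36927, -0.29293).
The interval (-0.36927, -0.29293) does not contain 0, so the difference is significant.

significant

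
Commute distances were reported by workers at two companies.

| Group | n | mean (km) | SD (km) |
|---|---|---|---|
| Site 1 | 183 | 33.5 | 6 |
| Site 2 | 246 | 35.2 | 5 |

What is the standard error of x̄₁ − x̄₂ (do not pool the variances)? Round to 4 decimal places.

Per-group SEs: s₁/√n₁ = 6/√183 = 0.4435, s₂/√n₂ = 5/√246 = 0.3188.
Unpooled SE of the difference: √(0.19669225 + 0.10163344) = 0.5462.

0.5462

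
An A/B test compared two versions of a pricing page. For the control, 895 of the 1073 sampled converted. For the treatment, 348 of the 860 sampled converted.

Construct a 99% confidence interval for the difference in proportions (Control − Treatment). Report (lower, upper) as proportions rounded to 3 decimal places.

First, p̂₁ = 895/1073 = 0.8341; p̂₂ = 348/860 = 0.4047.
The two standard errors are √(0.8341×0.1659/1073) = 0.01136 and √(0.4047×0.5953/860) = 0.01674.
Because the samples are independent, SE_diff = √(0.01136² + 0.01674²) = 0.02023.
Using z* = 2.576 for 99%, ME = 2.576 × 0.02023 = 0.05211.
p̂₁ − p̂₂ = 0.4294; interval 0.4294 ± 0.05211 gives (0.377, 0.482).

(0.377, 0.482)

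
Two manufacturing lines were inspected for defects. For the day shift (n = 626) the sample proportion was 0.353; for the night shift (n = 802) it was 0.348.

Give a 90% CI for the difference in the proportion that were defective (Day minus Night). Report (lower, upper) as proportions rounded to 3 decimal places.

(-0.037, 0.047)

Each SE is √(p̂(1−p̂)/n): √(0.3530·0.6470/626) = 0.01910 and √(0.3480·0.6520/802) = 0.01682.
SE(p̂₁ − p̂₂) = √(SE₁² + SE₂²) = √(0.00036481 + 0.0002829124) = 0.02545, since the two samples are independent.
At 90% confidence z* = 1.645; margin = 1.645 × 0.02545 = 0.04187.
The difference is 0.3530 − 0.3480 = 0.0050, so the interval is 0.0050 ± 0.04187 = (-0.037, 0.047).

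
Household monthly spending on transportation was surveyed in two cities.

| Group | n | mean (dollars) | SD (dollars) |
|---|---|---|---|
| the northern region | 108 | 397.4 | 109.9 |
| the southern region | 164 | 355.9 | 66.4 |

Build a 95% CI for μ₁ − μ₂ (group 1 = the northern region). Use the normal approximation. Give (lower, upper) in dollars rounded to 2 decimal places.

Standard errors of each mean: 109.9/√108 = 10.5751 and 66.4/√164 = 5.1850.
SE(x̄₁ − x̄₂) = √(10.5751² + 5.1850²) = 11.7778 for independent samples with unequal variances.
With z* = 1.960, the margin is 1.960 × 11.7778 = 23.0845.
x̄₁ − x̄₂ = 397.4 − 355.9 = 41.5000; the interval is 41.5000 ± 23.0845 = (18.42, 64.58).

(18.42, 64.58)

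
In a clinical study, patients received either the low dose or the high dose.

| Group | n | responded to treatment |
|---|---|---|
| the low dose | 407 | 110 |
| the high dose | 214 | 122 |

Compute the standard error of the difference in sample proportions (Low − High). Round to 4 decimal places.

0.0404

Sample proportions: 110/407 = 0.2703, 122/214 = 0.5701.
Each SE is √(p̂(1−p̂)/n): √(0.2703·0.7297/407) = 0.02201 and √(0.5701·0.4299/214) = 0.03384.
SE(p̂₁ − p̂₂) = √(SE₁² + SE₂²) = √(0.0004844401 + 0.0011451456) = 0.04037, since the two samples are independent.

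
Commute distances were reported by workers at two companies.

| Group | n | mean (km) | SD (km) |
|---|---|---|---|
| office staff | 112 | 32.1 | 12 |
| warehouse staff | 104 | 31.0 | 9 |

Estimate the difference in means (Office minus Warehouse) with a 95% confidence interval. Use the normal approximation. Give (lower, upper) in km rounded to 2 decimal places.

(-1.72, 3.92)

Standard errors of each mean: 12/√112 = 1.1339 and 9/√104 = 0.8825.
SE(x̄₁ − x̄₂) = √(1.1339² + 0.8825²) = 1.4368 for independent samples with unequal variances.
With z* = 1.960, the margin is 1.960 × 1.4368 = 2.8161.
x̄₁ − x̄₂ = 32.1 − 31.0 = 1.1000; the interval is 1.1000 ± 2.8161 = (-1.72, 3.92).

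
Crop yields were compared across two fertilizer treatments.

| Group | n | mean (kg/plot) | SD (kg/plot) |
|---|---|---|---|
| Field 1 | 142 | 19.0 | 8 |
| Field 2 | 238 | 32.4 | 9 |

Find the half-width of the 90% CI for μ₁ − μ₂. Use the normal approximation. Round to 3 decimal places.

Per-group SEs: s₁/√n₁ = 8/√142 = 0.6713, s₂/√n₂ = 9/√238 = 0.5834.
Unpooled SE of the difference: √(0.45064369 + 0.34035556) = 0.8894.
Margin of error = z* · SE = 1.645 × 0.8894 = 1.4631.

1.463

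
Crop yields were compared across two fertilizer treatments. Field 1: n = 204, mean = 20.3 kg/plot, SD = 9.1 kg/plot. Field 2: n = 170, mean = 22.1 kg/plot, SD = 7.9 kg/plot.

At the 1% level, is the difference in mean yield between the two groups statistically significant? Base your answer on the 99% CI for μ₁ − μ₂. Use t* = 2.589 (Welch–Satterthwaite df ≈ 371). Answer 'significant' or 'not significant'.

SE₁ = s₁/√n₁ = 9.1/√204 = 0.6371; SE₂ = 7.9/√170 = 0.6059.
Independent samples, unequal variances: SE_diff = √(SE₁² + SE₂²) = √(0.40589641 + 0.36711481) = 0.8792.
t* = 2.589, so margin of error = 2.589 × 0.8792 = 2.2762.
Difference in means = 20.3 − 22.1 = -1.8000.
-1.8000 ± 2.2762 → (-4.0762, 0.4762).
The interval (-4.0762, 0.4762) contains 0, so the difference is not significant.

not significant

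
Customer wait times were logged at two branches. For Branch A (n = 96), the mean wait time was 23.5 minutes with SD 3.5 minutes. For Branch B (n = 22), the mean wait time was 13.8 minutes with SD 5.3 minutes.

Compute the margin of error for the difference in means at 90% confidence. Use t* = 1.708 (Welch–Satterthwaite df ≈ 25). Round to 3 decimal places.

Per-group SEs: s₁/√n₁ = 3.5/√96 = 0.3572, s₂/√n₂ = 5.3/√22 = 1.1300.
Unpooled SE of the difference: √(0.12759184 + 1.2769) = 1.1851.
Margin of error = t* · SE = 1.708 × 1.1851 = 2.0242.

2.024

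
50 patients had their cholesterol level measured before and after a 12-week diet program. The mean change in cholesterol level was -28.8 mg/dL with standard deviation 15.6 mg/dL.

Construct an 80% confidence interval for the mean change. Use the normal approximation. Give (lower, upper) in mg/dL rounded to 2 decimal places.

This is a matched-pairs design, so SE = s_d/√n = 15.6/√50 = 2.2062.
Margin = 1.282 × 2.2062 = 2.8283; the interval is -28.8 ± 2.8283 = (-31.63, -25.97).

(-31.63, -25.97)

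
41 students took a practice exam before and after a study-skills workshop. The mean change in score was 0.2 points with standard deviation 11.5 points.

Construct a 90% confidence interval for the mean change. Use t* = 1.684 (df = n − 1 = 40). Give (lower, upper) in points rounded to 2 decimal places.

(-2.82, 3.22)

This is a matched-pairs design, so SE = s_d/√n = 11.5/√41 = 1.7960.
Margin = 1.684 × 1.7960 = 3.0245; the interval is 0.2 ± 3.0245 = (-2.82, 3.22).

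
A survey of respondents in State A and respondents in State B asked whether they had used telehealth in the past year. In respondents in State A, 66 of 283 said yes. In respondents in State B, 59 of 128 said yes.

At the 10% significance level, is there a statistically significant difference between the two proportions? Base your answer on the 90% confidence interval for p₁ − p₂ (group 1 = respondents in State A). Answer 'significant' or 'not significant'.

First, p̂₁ = 66/283 = 0.2332; p̂₂ = 59/128 = 0.4609.
The two standard errors are √(0.2332×0.7668/283) = 0.02514 and √(0.4609×0.5391/128) = 0.04406.
Because the samples are independent, SE_diff = √(0.02514² + 0.04406²) = 0.05073.
Using z* = 1.645 for 90%, ME = 1.645 × 0.05073 = 0.08345.
p̂₁ − p̂₂ = -0.2277; interval -0.2277 ± 0.08345 gives (-0.31115, -0.14425).
The interval (-0.31115, -0.14425) does not contain 0, so the difference is significant.

significant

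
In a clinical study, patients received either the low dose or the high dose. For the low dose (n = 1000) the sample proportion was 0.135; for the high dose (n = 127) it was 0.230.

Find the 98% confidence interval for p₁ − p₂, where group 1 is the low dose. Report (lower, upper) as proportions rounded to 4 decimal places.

(-0.1854, -0.0046)

The two standard errors are √(0.1350×0.8650/1000) = 0.01081 and √(0.2300×0.7700/127) = 0.03734.
Because the samples are independent, SE_diff = √(0.01081² + 0.03734²) = 0.03887.
Using z* = 2.326 for 98%, ME = 2.326 × 0.03887 = 0.09041.
p̂₁ − p̂₂ = -0.0950; interval -0.0950 ± 0.09041 gives (-0.1854, -0.0046).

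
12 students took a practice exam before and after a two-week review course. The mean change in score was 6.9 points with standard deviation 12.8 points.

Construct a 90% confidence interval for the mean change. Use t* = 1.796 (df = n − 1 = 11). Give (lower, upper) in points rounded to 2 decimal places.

Paired design: SE = s_d/√n = 12.8/√12 = 3.6950.
t* = 1.796; margin of error = 1.796 × 3.6950 = 6.6362.
6.9 ± 6.6362 → (0.26, 13.54).

(0.26, 13.54)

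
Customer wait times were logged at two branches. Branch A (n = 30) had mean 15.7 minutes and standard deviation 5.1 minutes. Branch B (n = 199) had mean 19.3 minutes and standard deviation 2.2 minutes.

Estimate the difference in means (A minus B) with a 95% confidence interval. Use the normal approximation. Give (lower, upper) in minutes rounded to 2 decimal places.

Standard errors of each mean: 5.1/√30 = 0.9311 and 2.2/√199 = 0.1560.
SE(x̄₁ − x̄₂) = √(0.9311² + 0.1560²) = 0.9441 for independent samples with unequal variances.
With z* = 1.960, the margin is 1.960 × 0.9441 = 1.8504.
x̄₁ − x̄₂ = 15.7 − 19.3 = -3.6000; the interval is -3.6000 ± 1.8504 = (-5.45, -1.75).

(-5.45, -1.75)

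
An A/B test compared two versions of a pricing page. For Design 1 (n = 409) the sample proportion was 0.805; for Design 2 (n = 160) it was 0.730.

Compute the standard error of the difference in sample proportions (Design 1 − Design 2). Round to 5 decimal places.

Each SE is √(p̂(1−p̂)/n): √(0.8050·0.1950/409) = 0.01959 and √(0.7300·0.2700/160) = 0.03510.
SE(p̂₁ − p̂₂) = √(SE₁² + SE₂²) = √(0.0003837681 + 0.00123201) = 0.04020, since the two samples are independent.

0.04020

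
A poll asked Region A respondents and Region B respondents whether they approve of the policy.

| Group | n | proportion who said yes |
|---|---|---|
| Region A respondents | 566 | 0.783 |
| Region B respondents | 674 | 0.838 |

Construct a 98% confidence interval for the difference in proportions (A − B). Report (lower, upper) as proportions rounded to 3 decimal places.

SE₁ = √(p̂₁(1−p̂₁)/n₁) = √(0.7830·0.2170/566) = 0.01733; SE₂ = √(0.8380·0.1620/674) = 0.01419.
Independent samples: SE of the difference = √(SE₁² + SE₂²) = √(0.0003003289 + 0.0002013561) = 0.02240.
z* for 98% confidence is 2.326, so the margin of error is 2.326 × 0.02240 = 0.05210.
Point estimate p̂₁ − p̂₂ = 0.7830 − 0.8380 = -0.0550.
-0.0550 ± 0.05210 → (-0.107, -0.003).

(-0.107, -0.003)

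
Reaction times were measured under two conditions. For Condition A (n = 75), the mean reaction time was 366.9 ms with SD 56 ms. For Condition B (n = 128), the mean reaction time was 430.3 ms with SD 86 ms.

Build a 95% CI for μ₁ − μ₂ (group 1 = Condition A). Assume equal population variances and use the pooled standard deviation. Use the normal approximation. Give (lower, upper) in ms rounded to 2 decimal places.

(-85.16, -41.64)

s_p = √[((n₁−1)s₁² + (n₂−1)s₂²)/(n₁+n₂−2)] = √[(74·56² + 127·86²)/201] = 76.3390.
SE = 76.3390·√(1/75 + 1/128) = 11.1009.
With z* = 1.960, margin = 1.960 × 11.1009 = 21.7578.
x̄₁ − x̄₂ = 366.9 − 430.3 = -63.4000; interval -63.4000 ± 21.7578 = (-85.16, -41.64).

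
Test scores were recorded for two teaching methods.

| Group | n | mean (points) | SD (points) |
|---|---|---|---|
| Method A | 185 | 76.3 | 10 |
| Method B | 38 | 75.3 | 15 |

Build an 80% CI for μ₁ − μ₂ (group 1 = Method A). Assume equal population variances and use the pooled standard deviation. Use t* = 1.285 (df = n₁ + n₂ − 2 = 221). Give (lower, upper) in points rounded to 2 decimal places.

Pooled variance s_p² = [184·10² + 37·15²] / (185+38−2) = 120.9276, so s_p = 10.9967.
SE_diff = s_p·√(1/n₁ + 1/n₂) = 10.9967·√(1/185 + 1/38) = 1.9586.
t* = 1.285; margin = 1.285 × 1.9586 = 2.5168.
Difference = 76.3 − 75.3 = 1.0000.
1.0000 ± 2.5168 → (-1.52, 3.52).

(-1.52, 3.52)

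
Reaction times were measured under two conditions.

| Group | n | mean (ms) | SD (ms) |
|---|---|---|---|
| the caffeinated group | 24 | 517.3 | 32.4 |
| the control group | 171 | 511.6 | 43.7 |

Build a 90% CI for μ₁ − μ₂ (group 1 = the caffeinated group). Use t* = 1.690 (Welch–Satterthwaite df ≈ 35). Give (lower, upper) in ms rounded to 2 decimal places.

SE₁ = s₁/√n₁ = 32.4/√24 = 6.6136; SE₂ = 43.7/√171 = 3.3418.
Independent samples, unequal variances: SE_diff = √(SE₁² + SE₂²) = √(43.73970496 + 11.16762724) = 7.4099.
t* = 1.690, so margin of error = 1.690 × 7.4099 = 12.5227.
Difference in means = 517.3 − 511.6 = 5.7000.
5.7000 ± 12.5227 → (-6.82, 18.22).

(-6.82, 18.22)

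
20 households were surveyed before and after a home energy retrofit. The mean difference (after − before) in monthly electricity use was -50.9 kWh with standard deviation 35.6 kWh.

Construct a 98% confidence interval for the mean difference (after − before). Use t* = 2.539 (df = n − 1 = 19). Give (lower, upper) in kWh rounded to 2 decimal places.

Paired design: SE = s_d/√n = 35.6/√20 = 7.9604.
t* = 2.539; margin of error = 2.539 × 7.9604 = 20.2115.
-50.9 ± 20.2115 → (-71.11, -30.69).

(-71.11, -30.69)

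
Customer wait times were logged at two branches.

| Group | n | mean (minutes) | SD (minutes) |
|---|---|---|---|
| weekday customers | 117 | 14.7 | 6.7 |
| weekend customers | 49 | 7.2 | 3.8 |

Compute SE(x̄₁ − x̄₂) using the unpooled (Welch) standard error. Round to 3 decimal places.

0.824

Per-group SEs: s₁/√n₁ = 6.7/√117 = 0.6194, s₂/√n₂ = 3.8/√49 = 0.5429.
Unpooled SE of the difference: √(0.38365636 + 0.29474041) = 0.8236.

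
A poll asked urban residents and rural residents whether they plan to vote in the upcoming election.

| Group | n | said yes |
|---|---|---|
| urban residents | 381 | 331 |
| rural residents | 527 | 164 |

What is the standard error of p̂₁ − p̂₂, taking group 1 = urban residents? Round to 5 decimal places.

Sample proportions: 331/381 = 0.8688, 164/527 = 0.3112.
Each SE is √(p̂(1−p̂)/n): √(0.8688·0.1312/381) = 0.01730 and √(0.3112·0.6888/527) = 0.02017.
SE(p̂₁ − p̂₂) = √(SE₁² + SE₂²) = √(0.00029929 + 0.0004068289) = 0.02657, since the two samples are independent.

0.02657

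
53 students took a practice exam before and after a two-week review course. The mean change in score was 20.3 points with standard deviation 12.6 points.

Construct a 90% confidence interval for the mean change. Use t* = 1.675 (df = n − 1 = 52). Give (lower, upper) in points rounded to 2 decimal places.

(17.40, 23.20)

This is a matched-pairs design, so SE = s_d/√n = 12.6/√53 = 1.7307.
Margin = 1.675 × 1.7307 = 2.8989; the interval is 20.3 ± 2.8989 = (17.40, 23.20).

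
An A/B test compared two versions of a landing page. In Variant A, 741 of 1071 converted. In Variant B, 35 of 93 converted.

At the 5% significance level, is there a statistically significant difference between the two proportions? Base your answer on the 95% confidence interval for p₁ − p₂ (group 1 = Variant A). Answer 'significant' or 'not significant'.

First, p̂₁ = 741/1071 = 0.6919; p̂₂ = 35/93 = 0.3763.
The two standard errors are √(0.6919×0.3081/1071) = 0.01411 and √(0.3763×0.6237/93) = 0.05024.
Because the samples are independent, SE_diff = √(0.01411² + 0.05024²) = 0.05218.
Using z* = 1.960 for 95%, ME = 1.960 × 0.05218 = 0.10227.
p̂₁ − p̂₂ = 0.3156; interval 0.3156 ± 0.10227 gives (0.21333, 0.41787).
The interval (0.21333, 0.41787) does not contain 0, so the difference is significant.

significant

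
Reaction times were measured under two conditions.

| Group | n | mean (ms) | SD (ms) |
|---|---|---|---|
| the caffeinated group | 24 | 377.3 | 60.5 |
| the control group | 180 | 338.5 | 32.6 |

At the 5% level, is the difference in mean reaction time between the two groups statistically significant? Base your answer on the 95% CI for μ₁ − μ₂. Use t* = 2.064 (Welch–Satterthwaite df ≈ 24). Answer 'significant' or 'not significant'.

SE₁ = s₁/√n₁ = 60.5/√24 = 12.3495; SE₂ = 32.6/√180 = 2.4299.
Independent samples, unequal variances: SE_diff = √(SE₁² + SE₂²) = √(152.51015025 + 5.90441401) = 12.5863.
t* = 2.064, so margin of error = 2.064 × 12.5863 = 25.9781.
Difference in means = 377.3 − 338.5 = 38.8000.
38.8000 ± 25.9781 → (12.8219, 64.7781).
The interval (12.8219, 64.7781) does not contain 0, so the difference is significant.

significant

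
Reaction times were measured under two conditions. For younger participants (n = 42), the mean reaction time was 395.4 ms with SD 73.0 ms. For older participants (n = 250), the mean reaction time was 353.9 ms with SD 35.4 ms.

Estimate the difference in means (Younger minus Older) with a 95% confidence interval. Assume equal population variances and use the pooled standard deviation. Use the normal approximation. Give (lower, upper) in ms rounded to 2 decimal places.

(27.52, 55.48)

Pooled variance s_p² = [41·73.0² + 249·35.4²] / (42+250−2) = 1829.3994, so s_p = 42.7715.
SE_diff = s_p·√(1/n₁ + 1/n₂) = 42.7715·√(1/42 + 1/250) = 7.1327.
z* = 1.960; margin = 1.960 × 7.1327 = 13.9801.
Difference = 395.4 − 353.9 = 41.5000.
41.5000 ± 13.9801 → (27.52, 55.48).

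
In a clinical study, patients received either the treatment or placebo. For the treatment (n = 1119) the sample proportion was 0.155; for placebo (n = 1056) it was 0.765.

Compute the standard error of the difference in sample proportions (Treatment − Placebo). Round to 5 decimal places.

Each SE is √(p̂(1−p̂)/n): √(0.1550·0.8450/1119) = 0.01082 and √(0.7650·0.2350/1056) = 0.01305.
SE(p̂₁ − p̂₂) = √(SE₁² + SE₂²) = √(0.0001170724 + 0.0001703025) = 0.01695, since the two samples are independent.

0.01695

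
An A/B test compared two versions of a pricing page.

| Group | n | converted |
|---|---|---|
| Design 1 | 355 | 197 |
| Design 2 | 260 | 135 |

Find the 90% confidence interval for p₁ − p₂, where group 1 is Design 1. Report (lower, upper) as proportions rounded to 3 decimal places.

Sample proportions: 197/355 = 0.5549, 135/260 = 0.5192.
Each SE is √(p̂(1−p̂)/n): √(0.5549·0.4451/355) = 0.02638 and √(0.5192·0.4808/260) = 0.03099.
SE(p̂₁ − p̂₂) = √(SE₁² + SE₂²) = √(0.0006959044 + 0.0009603801) = 0.04070, since the two samples are independent.
At 90% confidence z* = 1.645; margin = 1.645 × 0.04070 = 0.06695.
The difference is 0.5549 − 0.5192 = 0.0357, so the interval is 0.0357 ± 0.06695 = (-0.031, 0.103).

(-0.031, 0.103)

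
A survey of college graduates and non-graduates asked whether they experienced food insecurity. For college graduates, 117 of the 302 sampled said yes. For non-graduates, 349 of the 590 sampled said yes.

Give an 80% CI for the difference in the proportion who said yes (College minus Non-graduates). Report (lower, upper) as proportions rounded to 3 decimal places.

p̂₁ = 117/302 = 0.3874 and p̂₂ = 349/590 = 0.5915.
SE₁ = √(p̂₁(1−p̂₁)/n₁) = √(0.3874·0.6126/302) = 0.02803; SE₂ = √(0.5915·0.4085/590) = 0.02024.
Independent samples: SE of the difference = √(SE₁² + SE₂²) = √(0.0007856809 + 0.0004096576) = 0.03457.
z* for 80% confidence is 1.282, so the margin of error is 1.282 × 0.03457 = 0.04432.
Point estimate p̂₁ − p̂₂ = 0.3874 − 0.5915 = -0.2041.
-0.2041 ± 0.04432 → (-0.248, -0.160).

(-0.248, -0.160)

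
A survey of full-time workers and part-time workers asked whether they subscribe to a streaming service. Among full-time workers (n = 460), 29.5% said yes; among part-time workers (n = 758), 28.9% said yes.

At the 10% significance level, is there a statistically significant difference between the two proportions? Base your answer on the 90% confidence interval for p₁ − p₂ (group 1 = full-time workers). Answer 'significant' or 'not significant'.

SE₁ = √(p̂₁(1−p̂₁)/n₁) = √(0.2950·0.7050/460) = 0.02126; SE₂ = √(0.2890·0.7110/758) = 0.01646.
Independent samples: SE of the difference = √(SE₁² + SE₂²) = √(0.0004519876 + 0.0002709316) = 0.02689.
z* for 90% confidence is 1.645, so the margin of error is 1.645 × 0.02689 = 0.04423.
Point estimate p̂₁ − p̂₂ = 0.2950 − 0.2890 = 0.0060.
0.0060 ± 0.04423 → (-0.03823, 0.05023).
The interval (-0.03823, 0.05023) contains 0, so the difference is not significant.

not significant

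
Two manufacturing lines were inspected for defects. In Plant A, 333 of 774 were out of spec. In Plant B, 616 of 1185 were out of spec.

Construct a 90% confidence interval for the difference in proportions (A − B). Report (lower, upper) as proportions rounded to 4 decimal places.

First, p̂₁ = 333/774 = 0.4302; p̂₂ = 616/1185 = 0.5198.
The two standard errors are √(0.4302×0.5698/774) = 0.01780 and √(0.5198×0.4802/1185) = 0.01451.
Because the samples are independent, SE_diff = √(0.01780² + 0.01451²) = 0.02296.
Using z* = 1.645 for 90%, ME = 1.645 × 0.02296 = 0.03777.
p̂₁ − p̂₂ = -0.0896; interval -0.0896 ± 0.03777 gives (-0.1274, -0.0518).

(-0.1274, -0.0518)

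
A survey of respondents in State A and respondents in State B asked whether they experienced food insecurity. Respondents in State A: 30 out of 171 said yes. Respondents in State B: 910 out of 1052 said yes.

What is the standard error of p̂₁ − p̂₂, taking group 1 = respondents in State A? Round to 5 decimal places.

p̂₁ = 30/171 = 0.1754 and p̂₂ = 910/1052 = 0.8650.
SE₁ = √(p̂₁(1−p̂₁)/n₁) = √(0.1754·0.8246/171) = 0.02908; SE₂ = √(0.8650·0.1350/1052) = 0.01054.
Independent samples: SE of the difference = √(SE₁² + SE₂²) = √(0.0008456464 + 0.0001110916) = 0.03093.

0.03093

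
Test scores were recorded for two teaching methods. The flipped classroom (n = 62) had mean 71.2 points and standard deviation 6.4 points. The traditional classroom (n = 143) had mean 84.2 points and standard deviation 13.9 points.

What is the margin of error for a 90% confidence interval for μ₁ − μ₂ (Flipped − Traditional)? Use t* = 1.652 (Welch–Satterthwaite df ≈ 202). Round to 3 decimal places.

2.343

Per-group SEs: s₁/√n₁ = 6.4/√62 = 0.8128, s₂/√n₂ = 13.9/√143 = 1.1624.
Unpooled SE of the difference: √(0.66064384 + 1.35117376) = 1.4184.
Margin of error = t* · SE = 1.652 × 1.4184 = 2.3432.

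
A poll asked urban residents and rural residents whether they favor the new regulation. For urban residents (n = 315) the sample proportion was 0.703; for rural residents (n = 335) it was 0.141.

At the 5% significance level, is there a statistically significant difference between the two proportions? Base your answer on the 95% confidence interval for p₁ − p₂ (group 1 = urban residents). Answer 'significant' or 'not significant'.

significant

The two standard errors are √(0.7030×0.2970/315) = 0.02575 and √(0.1410×0.8590/335) = 0.01901.
Because the samples are independent, SE_diff = √(0.02575² + 0.01901²) = 0.03201.
Using z* = 1.960 for 95%, ME = 1.960 × 0.03201 = 0.06274.
p̂₁ − p̂₂ = 0.5620; interval 0.5620 ± 0.06274 gives (0.49926, 0.62474).
The interval (0.49926, 0.62474) does not contain 0, so the difference is significant.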